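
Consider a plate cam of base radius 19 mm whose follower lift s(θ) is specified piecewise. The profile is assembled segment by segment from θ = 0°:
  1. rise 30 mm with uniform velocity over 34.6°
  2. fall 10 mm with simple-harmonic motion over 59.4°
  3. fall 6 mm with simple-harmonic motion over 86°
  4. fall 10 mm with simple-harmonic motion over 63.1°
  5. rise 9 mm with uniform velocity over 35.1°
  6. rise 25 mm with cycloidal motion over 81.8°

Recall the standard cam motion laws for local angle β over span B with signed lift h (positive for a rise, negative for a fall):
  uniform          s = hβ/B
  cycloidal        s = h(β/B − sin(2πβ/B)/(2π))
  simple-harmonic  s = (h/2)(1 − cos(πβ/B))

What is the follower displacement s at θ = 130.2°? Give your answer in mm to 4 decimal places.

seg 1 [0°–34.6°] uniform, h=30: full span → s += 30 → s = 30.0000
seg 2 [34.6°–94°] simple-harmonic, h=-10: full span → s += -10 → s = 20.0000
seg 3 [94°–180°] simple-harmonic, h=-6: θ=130.2° here. β=36.2, B=86. -6/2·(1 − cos(π·0.4209)) = -2.2624 → s = 17.7376

17.7376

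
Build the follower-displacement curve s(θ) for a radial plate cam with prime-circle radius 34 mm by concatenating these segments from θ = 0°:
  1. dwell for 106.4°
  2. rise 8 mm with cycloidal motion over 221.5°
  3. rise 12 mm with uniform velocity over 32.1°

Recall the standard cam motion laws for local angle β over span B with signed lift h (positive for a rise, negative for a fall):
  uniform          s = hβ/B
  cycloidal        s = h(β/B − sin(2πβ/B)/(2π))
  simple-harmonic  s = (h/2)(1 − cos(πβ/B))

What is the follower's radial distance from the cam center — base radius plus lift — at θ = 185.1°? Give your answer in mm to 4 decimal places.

seg 1 [0°–106.4°] dwell: s stays 0.0000
seg 2 [106.4°–327.9°] cycloidal, h=8: θ=185.1° here. β=78.7, B=221.5. 8·(0.3553 − sin(2π·0.3553)/(2π)) = 1.8379 → s = 1.8379
radial distance = base radius + s = 34 + 1.8379 = 35.8379

35.8379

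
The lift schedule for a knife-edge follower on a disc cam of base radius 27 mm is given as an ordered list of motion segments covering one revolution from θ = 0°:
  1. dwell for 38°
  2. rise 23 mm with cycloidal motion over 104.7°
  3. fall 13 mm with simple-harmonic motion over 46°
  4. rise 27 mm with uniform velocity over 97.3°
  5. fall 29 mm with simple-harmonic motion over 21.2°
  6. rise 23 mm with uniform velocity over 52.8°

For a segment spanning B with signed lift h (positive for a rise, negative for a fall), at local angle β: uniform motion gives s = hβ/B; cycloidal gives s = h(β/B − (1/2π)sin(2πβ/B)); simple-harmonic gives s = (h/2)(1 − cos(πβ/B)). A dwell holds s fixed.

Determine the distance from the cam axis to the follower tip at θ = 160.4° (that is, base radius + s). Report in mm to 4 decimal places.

seg 1 [0°–38°] dwell: s stays 0.0000
seg 2 [38°–142.7°] cycloidal, h=23: full span → s += 23 → s = 23.0000
seg 3 [142.7°–188.7°] simple-harmonic, h=-13: θ=160.4° here. β=17.7, B=46. -13/2·(1 − cos(π·0.3848)) = -4.1983 → s = 18.8017
radial distance = base radius + s = 27 + 18.8017 = 45.8017

45.8017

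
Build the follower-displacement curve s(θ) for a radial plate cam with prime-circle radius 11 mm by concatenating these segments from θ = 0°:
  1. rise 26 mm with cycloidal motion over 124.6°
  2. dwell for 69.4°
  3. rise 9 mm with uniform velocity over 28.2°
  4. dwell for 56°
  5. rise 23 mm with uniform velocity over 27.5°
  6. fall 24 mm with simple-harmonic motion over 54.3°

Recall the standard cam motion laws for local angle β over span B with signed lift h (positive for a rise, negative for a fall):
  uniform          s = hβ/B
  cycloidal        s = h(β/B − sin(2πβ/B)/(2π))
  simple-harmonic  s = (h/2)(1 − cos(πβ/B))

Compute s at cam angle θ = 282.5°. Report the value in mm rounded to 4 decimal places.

seg 1 [0°–124.6°] cycloidal, h=26: full span → s += 26 → s = 26.0000
seg 2 [124.6°–194°] dwell: s stays 26.0000
seg 3 [194°–222.2°] uniform, h=9: full span → s += 9 → s = 35.0000
seg 4 [222.2°–278.2°] dwell: s stays 35.0000
seg 5 [278.2°–305.7°] uniform, h=23: θ=282.5° here. β=4.3, B=27.5. 23·4.3/27.5 = 3.5964 → s = 38.5964

38.5964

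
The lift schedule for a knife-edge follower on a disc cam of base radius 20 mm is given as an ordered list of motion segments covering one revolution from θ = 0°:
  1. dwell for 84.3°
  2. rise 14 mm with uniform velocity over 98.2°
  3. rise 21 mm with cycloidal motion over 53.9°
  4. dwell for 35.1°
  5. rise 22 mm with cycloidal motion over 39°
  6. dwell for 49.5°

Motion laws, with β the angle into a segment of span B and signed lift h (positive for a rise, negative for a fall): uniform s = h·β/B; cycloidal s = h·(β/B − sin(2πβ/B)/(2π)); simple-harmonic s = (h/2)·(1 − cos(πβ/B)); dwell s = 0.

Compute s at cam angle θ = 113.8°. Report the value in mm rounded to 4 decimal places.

seg 1 [0°–84.3°] dwell: s stays 0.0000
seg 2 [84.3°–182.5°] uniform, h=14: θ=113.8° here. β=29.5, B=98.2. 14·29.5/98.2 = 4.2057 → s = 4.2057

4.2057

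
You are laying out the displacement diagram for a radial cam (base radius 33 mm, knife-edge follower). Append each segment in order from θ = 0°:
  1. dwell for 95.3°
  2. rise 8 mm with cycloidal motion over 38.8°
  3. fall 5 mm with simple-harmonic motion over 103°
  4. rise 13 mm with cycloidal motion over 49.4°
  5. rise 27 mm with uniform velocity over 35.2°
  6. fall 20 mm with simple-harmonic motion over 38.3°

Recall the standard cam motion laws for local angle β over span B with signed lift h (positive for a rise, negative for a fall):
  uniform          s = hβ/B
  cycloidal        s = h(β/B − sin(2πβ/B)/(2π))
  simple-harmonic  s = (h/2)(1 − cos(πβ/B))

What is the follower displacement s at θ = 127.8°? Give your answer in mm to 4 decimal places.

seg 1 [0°–95.3°] dwell: s stays 0.0000
seg 2 [95.3°–134.1°] cycloidal, h=8: θ=127.8° here. β=32.5, B=38.8. 8·(0.8376 − sin(2π·0.8376)/(2π)) = 7.7861 → s = 7.7861

7.7861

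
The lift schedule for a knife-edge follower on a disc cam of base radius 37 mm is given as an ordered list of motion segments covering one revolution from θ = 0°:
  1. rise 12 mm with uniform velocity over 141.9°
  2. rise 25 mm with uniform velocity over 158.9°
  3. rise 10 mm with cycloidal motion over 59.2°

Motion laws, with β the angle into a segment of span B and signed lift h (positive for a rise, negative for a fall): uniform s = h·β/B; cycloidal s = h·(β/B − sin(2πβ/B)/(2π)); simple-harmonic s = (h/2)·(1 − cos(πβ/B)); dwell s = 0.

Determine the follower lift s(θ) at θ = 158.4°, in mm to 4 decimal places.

seg 1 [0°–141.9°] uniform, h=12: full span → s += 12 → s = 12.0000
seg 2 [141.9°–300.8°] uniform, h=25: θ=158.4° here. β=16.5, B=158.9. 25·16.5/158.9 = 2.5960 → s = 14.5960

14.5960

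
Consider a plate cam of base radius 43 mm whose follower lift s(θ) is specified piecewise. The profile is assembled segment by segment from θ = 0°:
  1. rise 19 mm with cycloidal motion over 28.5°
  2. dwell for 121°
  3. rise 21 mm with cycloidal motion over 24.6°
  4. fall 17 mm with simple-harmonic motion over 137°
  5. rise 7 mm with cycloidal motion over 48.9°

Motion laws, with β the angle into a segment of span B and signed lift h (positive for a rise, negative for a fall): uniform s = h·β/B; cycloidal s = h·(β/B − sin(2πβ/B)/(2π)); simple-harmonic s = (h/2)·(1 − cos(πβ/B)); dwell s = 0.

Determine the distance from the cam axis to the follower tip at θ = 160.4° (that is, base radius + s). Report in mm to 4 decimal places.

seg 1 [0°–28.5°] cycloidal, h=19: full span → s += 19 → s = 19.0000
seg 2 [28.5°–149.5°] dwell: s stays 19.0000
seg 3 [149.5°–174.1°] cycloidal, h=21: θ=160.4° here. β=10.9, B=24.6. 21·(0.4431 − sin(2π·0.4431)/(2π)) = 8.1351 → s = 27.1351
radial distance = base radius + s = 43 + 27.1351 = 70.1351

70.1351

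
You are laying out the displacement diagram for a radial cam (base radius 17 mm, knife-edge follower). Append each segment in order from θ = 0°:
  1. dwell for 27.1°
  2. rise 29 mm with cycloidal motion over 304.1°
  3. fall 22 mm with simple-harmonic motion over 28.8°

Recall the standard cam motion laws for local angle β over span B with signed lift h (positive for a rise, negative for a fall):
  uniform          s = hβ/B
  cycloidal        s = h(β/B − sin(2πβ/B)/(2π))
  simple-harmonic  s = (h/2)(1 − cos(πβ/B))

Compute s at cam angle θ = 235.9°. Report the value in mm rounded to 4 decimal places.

seg 1 [0°–27.1°] dwell: s stays 0.0000
seg 2 [27.1°–331.2°] cycloidal, h=29: θ=235.9° here. β=208.8, B=304.1. 29·(0.6866 − sin(2π·0.6866)/(2π)) = 24.1662 → s = 24.1662

24.1662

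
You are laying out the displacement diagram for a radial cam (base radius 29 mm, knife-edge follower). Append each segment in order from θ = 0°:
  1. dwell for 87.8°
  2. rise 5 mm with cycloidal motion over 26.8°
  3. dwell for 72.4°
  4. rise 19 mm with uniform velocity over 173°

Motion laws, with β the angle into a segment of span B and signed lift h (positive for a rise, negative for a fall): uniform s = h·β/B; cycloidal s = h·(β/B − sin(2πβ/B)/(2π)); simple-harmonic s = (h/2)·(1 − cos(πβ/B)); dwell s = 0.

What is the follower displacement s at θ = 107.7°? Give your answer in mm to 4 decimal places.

seg 1 [0°–87.8°] dwell: s stays 0.0000
seg 2 [87.8°–114.6°] cycloidal, h=5: θ=107.7° here. β=19.9, B=26.8. 5·(0.7425 − sin(2π·0.7425)/(2π)) = 4.5076 → s = 4.5076

4.5076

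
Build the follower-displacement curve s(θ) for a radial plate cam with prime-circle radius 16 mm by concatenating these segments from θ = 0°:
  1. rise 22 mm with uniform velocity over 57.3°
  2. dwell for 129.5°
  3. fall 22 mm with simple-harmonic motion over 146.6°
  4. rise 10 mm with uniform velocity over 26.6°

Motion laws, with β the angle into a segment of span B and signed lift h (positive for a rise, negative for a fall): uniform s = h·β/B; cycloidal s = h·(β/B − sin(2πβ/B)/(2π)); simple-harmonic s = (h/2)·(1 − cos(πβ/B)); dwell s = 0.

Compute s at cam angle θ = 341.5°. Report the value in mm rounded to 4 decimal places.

seg 1 [0°–57.3°] uniform, h=22: full span → s += 22 → s = 22.0000
seg 2 [57.3°–186.8°] dwell: s stays 22.0000
seg 3 [186.8°–333.4°] simple-harmonic, h=-22: full span → s += -22 → s = 0.0000
seg 4 [333.4°–360°] uniform, h=10: θ=341.5° here. β=8.1, B=26.6. 10·8.1/26.6 = 3.0451 → s = 3.0451

3.0451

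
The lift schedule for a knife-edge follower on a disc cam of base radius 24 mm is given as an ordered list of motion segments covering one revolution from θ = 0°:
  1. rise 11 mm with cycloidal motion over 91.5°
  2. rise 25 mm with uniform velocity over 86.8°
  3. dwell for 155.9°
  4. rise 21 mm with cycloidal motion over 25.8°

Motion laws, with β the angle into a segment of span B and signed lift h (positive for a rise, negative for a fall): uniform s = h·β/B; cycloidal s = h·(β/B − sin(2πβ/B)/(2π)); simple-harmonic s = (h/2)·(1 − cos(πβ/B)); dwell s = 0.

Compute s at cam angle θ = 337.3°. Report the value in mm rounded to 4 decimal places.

seg 1 [0°–91.5°] cycloidal, h=11: full span → s += 11 → s = 11.0000
seg 2 [91.5°–178.3°] uniform, h=25: full span → s += 25 → s = 36.0000
seg 3 [178.3°–334.2°] dwell: s stays 36.0000
seg 4 [334.2°–360°] cycloidal, h=21: θ=337.3° here. β=3.1, B=25.8. 21·(0.1202 − sin(2π·0.1202)/(2π)) = 0.2330 → s = 36.2330

36.2330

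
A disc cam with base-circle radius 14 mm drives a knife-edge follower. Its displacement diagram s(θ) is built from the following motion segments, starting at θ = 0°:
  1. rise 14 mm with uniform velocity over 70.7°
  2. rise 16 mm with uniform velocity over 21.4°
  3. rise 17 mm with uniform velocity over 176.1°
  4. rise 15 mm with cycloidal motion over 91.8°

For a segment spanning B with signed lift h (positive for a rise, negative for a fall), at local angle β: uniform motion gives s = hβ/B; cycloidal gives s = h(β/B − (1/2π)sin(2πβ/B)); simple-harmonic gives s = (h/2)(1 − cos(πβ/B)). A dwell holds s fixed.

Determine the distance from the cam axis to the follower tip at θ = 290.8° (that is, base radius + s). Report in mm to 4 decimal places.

seg 1 [0°–70.7°] uniform, h=14: full span → s += 14 → s = 14.0000
seg 2 [70.7°–92.1°] uniform, h=16: full span → s += 16 → s = 30.0000
seg 3 [92.1°–268.2°] uniform, h=17: full span → s += 17 → s = 47.0000
seg 4 [268.2°–360°] cycloidal, h=15: θ=290.8° here. β=22.6, B=91.8. 15·(0.2462 − sin(2π·0.2462)/(2π)) = 1.3062 → s = 48.3062
radial distance = base radius + s = 14 + 48.3062 = 62.3062

62.3062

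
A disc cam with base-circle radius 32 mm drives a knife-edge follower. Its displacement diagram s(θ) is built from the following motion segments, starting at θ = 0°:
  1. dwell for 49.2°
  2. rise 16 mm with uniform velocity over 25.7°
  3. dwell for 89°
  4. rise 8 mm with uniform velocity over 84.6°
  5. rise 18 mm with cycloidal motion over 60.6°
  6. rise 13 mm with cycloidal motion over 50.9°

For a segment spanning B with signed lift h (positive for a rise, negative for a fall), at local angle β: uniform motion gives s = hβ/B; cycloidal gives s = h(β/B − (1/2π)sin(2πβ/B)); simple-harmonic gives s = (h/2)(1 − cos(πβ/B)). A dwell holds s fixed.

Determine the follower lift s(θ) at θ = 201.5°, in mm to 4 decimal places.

seg 1 [0°–49.2°] dwell: s stays 0.0000
seg 2 [49.2°–74.9°] uniform, h=16: full span → s += 16 → s = 16.0000
seg 3 [74.9°–163.9°] dwell: s stays 16.0000
seg 4 [163.9°–248.5°] uniform, h=8: θ=201.5° here. β=37.6, B=84.6. 8·37.6/84.6 = 3.5556 → s = 19.5556

19.5556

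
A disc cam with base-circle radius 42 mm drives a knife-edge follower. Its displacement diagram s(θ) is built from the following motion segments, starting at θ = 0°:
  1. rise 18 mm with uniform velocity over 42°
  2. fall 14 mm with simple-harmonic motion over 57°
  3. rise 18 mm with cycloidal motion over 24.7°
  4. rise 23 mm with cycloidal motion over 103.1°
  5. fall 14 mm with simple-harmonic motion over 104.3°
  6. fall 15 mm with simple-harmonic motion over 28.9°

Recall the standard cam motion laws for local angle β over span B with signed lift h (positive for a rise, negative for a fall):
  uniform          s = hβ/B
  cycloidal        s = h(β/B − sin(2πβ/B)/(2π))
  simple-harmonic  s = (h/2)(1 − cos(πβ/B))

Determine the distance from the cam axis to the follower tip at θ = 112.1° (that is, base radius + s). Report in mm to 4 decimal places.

seg 1 [0°–42°] uniform, h=18: full span → s += 18 → s = 18.0000
seg 2 [42°–99°] simple-harmonic, h=-14: full span → s += -14 → s = 4.0000
seg 3 [99°–123.7°] cycloidal, h=18: θ=112.1° here. β=13.1, B=24.7. 18·(0.5304 − sin(2π·0.5304)/(2π)) = 10.0898 → s = 14.0898
radial distance = base radius + s = 42 + 14.0898 = 56.0898

56.0898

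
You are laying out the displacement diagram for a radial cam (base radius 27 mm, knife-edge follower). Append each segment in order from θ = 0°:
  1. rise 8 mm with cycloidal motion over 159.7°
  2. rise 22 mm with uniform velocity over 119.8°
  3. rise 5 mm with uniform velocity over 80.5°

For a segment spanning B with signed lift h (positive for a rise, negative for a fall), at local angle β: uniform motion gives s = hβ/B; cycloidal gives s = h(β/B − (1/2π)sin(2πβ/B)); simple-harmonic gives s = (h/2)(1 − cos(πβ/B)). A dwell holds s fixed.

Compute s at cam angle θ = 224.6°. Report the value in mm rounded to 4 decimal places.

seg 1 [0°–159.7°] cycloidal, h=8: full span → s += 8 → s = 8.0000
seg 2 [159.7°–279.5°] uniform, h=22: θ=224.6° here. β=64.9, B=119.8. 22·64.9/119.8 = 11.9182 → s = 19.9182

19.9182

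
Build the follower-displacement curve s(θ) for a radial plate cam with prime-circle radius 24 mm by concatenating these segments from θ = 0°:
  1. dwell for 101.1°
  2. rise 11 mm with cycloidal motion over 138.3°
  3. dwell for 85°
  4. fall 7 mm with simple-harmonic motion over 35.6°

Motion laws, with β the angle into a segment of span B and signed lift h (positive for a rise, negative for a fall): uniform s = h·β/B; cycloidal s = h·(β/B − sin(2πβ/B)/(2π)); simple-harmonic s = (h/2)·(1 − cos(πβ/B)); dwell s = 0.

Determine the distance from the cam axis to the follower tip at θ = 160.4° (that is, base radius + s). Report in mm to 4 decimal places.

seg 1 [0°–101.1°] dwell: s stays 0.0000
seg 2 [101.1°–239.4°] cycloidal, h=11: θ=160.4° here. β=59.3, B=138.3. 11·(0.4288 − sin(2π·0.4288)/(2π)) = 3.9590 → s = 3.9590
radial distance = base radius + s = 24 + 3.9590 = 27.9590

27.9590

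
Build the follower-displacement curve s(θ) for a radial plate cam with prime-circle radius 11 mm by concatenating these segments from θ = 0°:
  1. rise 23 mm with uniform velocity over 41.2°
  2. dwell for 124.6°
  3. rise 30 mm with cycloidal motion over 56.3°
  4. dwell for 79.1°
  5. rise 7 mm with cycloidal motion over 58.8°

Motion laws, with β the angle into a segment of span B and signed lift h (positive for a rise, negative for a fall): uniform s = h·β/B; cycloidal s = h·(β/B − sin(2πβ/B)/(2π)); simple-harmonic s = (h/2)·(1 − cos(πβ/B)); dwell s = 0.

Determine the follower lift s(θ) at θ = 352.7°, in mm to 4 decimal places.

seg 1 [0°–41.2°] uniform, h=23: full span → s += 23 → s = 23.0000
seg 2 [41.2°–165.8°] dwell: s stays 23.0000
seg 3 [165.8°–222.1°] cycloidal, h=30: full span → s += 30 → s = 53.0000
seg 4 [222.1°–301.2°] dwell: s stays 53.0000
seg 5 [301.2°–360°] cycloidal, h=7: θ=352.7° here. β=51.5, B=58.8. 7·(0.8759 − sin(2π·0.8759)/(2π)) = 6.9145 → s = 59.9145

59.9145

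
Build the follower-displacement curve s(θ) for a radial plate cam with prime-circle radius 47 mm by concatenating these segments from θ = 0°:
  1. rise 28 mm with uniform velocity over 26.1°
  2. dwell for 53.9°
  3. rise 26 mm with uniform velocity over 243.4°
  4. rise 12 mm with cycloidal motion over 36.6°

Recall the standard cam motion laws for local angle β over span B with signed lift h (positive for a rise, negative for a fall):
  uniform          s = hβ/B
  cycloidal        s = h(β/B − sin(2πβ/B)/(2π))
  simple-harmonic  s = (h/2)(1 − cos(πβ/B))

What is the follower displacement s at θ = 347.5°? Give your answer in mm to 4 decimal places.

seg 1 [0°–26.1°] uniform, h=28: full span → s += 28 → s = 28.0000
seg 2 [26.1°–80°] dwell: s stays 28.0000
seg 3 [80°–323.4°] uniform, h=26: full span → s += 26 → s = 54.0000
seg 4 [323.4°–360°] cycloidal, h=12: θ=347.5° here. β=24.1, B=36.6. 12·(0.6585 − sin(2π·0.6585)/(2π)) = 9.5043 → s = 63.5043

63.5043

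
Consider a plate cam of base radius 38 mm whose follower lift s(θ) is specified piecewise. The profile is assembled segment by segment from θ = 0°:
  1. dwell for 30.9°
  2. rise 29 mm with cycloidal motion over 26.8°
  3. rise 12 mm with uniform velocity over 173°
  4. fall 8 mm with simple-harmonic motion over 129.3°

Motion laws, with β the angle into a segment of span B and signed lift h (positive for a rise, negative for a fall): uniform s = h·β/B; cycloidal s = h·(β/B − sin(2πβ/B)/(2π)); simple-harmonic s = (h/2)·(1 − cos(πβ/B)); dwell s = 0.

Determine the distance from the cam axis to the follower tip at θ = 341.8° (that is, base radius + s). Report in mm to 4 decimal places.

seg 1 [0°–30.9°] dwell: s stays 0.0000
seg 2 [30.9°–57.7°] cycloidal, h=29: full span → s += 29 → s = 29.0000
seg 3 [57.7°–230.7°] uniform, h=12: full span → s += 12 → s = 41.0000
seg 4 [230.7°–360°] simple-harmonic, h=-8: θ=341.8° here. β=111.1, B=129.3. -8/2·(1 − cos(π·0.8592)) = -7.6152 → s = 33.3848
radial distance = base radius + s = 38 + 33.3848 = 71.3848

71.3848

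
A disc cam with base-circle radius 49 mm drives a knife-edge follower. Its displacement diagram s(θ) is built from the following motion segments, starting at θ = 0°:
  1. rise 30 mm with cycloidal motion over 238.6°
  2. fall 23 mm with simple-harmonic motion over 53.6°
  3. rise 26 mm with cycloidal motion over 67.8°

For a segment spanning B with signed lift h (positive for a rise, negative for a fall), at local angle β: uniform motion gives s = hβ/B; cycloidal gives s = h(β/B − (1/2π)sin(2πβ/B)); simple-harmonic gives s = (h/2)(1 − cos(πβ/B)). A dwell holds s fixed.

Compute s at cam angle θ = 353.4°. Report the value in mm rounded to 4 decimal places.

seg 1 [0°–238.6°] cycloidal, h=30: full span → s += 30 → s = 30.0000
seg 2 [238.6°–292.2°] simple-harmonic, h=-23: full span → s += -23 → s = 7.0000
seg 3 [292.2°–360°] cycloidal, h=26: θ=353.4° here. β=61.2, B=67.8. 26·(0.9027 − sin(2π·0.9027)/(2π)) = 25.8451 → s = 32.8451

32.8451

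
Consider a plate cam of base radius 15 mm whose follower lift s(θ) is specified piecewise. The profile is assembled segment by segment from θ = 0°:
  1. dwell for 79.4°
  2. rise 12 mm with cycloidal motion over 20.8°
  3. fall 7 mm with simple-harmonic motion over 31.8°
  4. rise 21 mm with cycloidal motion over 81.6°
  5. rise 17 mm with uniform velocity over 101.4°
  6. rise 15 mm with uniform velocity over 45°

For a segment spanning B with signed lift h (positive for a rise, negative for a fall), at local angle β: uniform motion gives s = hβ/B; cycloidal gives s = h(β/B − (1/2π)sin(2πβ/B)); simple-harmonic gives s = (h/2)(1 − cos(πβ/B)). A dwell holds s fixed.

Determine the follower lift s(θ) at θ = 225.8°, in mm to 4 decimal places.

seg 1 [0°–79.4°] dwell: s stays 0.0000
seg 2 [79.4°–100.2°] cycloidal, h=12: full span → s += 12 → s = 12.0000
seg 3 [100.2°–132°] simple-harmonic, h=-7: full span → s += -7 → s = 5.0000
seg 4 [132°–213.6°] cycloidal, h=21: full span → s += 21 → s = 26.0000
seg 5 [213.6°–315°] uniform, h=17: θ=225.8° here. β=12.2, B=101.4. 17·12.2/101.4 = 2.0454 → s = 28.0454

28.0454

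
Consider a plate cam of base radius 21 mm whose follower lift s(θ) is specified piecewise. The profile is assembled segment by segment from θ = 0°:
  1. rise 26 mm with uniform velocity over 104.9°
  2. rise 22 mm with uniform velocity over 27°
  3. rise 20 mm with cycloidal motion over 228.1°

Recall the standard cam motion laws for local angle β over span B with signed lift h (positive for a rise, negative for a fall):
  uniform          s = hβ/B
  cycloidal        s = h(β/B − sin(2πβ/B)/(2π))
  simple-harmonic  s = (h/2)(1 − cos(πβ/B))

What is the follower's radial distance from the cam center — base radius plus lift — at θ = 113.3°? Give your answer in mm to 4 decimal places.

seg 1 [0°–104.9°] uniform, h=26: full span → s += 26 → s = 26.0000
seg 2 [104.9°–131.9°] uniform, h=22: θ=113.3° here. β=8.4, B=27. 22·8.4/27 = 6.8444 → s = 32.8444
radial distance = base radius + s = 21 + 32.8444 = 53.8444

53.8444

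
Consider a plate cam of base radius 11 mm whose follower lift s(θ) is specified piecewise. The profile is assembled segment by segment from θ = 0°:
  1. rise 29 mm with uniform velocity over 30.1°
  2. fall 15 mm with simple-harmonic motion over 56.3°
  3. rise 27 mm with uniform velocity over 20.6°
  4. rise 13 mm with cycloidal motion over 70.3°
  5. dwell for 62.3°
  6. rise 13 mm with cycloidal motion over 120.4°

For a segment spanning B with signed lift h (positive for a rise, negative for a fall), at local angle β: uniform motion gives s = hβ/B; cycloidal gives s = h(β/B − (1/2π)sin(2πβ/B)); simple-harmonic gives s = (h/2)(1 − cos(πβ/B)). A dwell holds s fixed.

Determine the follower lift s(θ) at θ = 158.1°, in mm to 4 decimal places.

seg 1 [0°–30.1°] uniform, h=29: full span → s += 29 → s = 29.0000
seg 2 [30.1°–86.4°] simple-harmonic, h=-15: full span → s += -15 → s = 14.0000
seg 3 [86.4°–107°] uniform, h=27: full span → s += 27 → s = 41.0000
seg 4 [107°–177.3°] cycloidal, h=13: θ=158.1° here. β=51.1, B=70.3. 13·(0.7269 − sin(2π·0.7269)/(2π)) = 11.4967 → s = 52.4967

52.4967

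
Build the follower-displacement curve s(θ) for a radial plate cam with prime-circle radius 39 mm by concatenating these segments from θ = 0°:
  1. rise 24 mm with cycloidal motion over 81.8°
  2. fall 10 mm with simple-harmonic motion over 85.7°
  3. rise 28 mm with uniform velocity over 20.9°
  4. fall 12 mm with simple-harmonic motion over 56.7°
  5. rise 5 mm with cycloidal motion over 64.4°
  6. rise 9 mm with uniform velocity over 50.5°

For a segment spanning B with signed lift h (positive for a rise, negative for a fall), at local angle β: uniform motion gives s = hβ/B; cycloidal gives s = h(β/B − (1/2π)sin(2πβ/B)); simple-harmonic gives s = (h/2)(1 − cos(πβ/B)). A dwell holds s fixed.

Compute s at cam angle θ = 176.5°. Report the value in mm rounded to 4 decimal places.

seg 1 [0°–81.8°] cycloidal, h=24: full span → s += 24 → s = 24.0000
seg 2 [81.8°–167.5°] simple-harmonic, h=-10: full span → s += -10 → s = 14.0000
seg 3 [167.5°–188.4°] uniform, h=28: θ=176.5° here. β=9, B=20.9. 28·9/20.9 = 12.0574 → s = 26.0574

26.0574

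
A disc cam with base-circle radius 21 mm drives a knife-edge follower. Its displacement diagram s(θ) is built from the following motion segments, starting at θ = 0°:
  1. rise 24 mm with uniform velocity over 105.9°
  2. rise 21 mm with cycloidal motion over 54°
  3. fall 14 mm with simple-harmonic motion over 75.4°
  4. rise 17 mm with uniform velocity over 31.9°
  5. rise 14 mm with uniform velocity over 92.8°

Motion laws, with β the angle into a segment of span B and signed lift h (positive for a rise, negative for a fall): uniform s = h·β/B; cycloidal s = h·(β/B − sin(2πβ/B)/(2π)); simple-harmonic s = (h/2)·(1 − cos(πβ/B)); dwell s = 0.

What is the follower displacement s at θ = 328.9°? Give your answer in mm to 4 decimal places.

seg 1 [0°–105.9°] uniform, h=24: full span → s += 24 → s = 24.0000
seg 2 [105.9°–159.9°] cycloidal, h=21: full span → s += 21 → s = 45.0000
seg 3 [159.9°–235.3°] simple-harmonic, h=-14: full span → s += -14 → s = 31.0000
seg 4 [235.3°–267.2°] uniform, h=17: full span → s += 17 → s = 48.0000
seg 5 [267.2°–360°] uniform, h=14: θ=328.9° here. β=61.7, B=92.8. 14·61.7/92.8 = 9.3082 → s = 57.3082

57.3082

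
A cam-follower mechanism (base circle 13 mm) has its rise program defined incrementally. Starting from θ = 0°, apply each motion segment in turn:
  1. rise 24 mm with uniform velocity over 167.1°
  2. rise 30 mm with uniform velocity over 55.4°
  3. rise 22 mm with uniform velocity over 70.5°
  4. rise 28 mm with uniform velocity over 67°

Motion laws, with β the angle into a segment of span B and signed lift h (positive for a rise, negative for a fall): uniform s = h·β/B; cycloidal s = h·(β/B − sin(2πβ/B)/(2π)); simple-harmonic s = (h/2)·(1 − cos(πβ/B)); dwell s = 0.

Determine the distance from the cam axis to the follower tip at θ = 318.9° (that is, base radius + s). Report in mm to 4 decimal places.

seg 1 [0°–167.1°] uniform, h=24: full span → s += 24 → s = 24.0000
seg 2 [167.1°–222.5°] uniform, h=30: full span → s += 30 → s = 54.0000
seg 3 [222.5°–293°] uniform, h=22: full span → s += 22 → s = 76.0000
seg 4 [293°–360°] uniform, h=28: θ=318.9° here. β=25.9, B=67. 28·25.9/67 = 10.8239 → s = 86.8239
radial distance = base radius + s = 13 + 86.8239 = 99.8239

99.8239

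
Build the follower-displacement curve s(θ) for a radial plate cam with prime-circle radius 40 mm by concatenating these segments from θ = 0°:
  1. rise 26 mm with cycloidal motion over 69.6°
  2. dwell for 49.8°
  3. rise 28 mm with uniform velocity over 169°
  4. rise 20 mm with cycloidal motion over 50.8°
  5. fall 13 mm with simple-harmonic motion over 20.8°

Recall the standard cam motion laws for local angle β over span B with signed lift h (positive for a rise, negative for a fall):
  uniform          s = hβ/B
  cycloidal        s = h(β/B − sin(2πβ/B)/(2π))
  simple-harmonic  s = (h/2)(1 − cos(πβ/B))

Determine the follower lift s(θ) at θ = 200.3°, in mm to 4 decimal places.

seg 1 [0°–69.6°] cycloidal, h=26: full span → s += 26 → s = 26.0000
seg 2 [69.6°–119.4°] dwell: s stays 26.0000
seg 3 [119.4°–288.4°] uniform, h=28: θ=200.3° here. β=80.9, B=169. 28·80.9/169 = 13.4036 → s = 39.4036

39.4036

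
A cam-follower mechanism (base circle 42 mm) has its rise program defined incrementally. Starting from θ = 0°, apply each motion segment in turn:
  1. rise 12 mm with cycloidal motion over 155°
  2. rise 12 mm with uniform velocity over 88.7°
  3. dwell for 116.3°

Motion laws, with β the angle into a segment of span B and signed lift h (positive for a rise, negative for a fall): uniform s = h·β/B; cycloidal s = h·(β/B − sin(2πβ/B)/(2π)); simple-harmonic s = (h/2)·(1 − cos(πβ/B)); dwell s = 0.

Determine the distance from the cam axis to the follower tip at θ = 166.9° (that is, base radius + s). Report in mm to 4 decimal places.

seg 1 [0°–155°] cycloidal, h=12: full span → s += 12 → s = 12.0000
seg 2 [155°–243.7°] uniform, h=12: θ=166.9° here. β=11.9, B=88.7. 12·11.9/88.7 = 1.6099 → s = 13.6099
radial distance = base radius + s = 42 + 13.6099 = 55.6099

55.6099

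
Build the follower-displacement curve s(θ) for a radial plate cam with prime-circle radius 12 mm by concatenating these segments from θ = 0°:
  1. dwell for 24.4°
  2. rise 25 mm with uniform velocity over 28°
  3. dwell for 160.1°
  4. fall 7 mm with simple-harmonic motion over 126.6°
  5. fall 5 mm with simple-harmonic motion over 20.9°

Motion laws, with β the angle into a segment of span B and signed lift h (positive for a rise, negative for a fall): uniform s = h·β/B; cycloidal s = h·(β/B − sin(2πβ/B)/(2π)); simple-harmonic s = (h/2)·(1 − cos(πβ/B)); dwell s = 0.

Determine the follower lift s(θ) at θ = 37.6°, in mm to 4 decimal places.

seg 1 [0°–24.4°] dwell: s stays 0.0000
seg 2 [24.4°–52.4°] uniform, h=25: θ=37.6° here. β=13.2, B=28. 25·13.2/28 = 11.7857 → s = 11.7857

11.7857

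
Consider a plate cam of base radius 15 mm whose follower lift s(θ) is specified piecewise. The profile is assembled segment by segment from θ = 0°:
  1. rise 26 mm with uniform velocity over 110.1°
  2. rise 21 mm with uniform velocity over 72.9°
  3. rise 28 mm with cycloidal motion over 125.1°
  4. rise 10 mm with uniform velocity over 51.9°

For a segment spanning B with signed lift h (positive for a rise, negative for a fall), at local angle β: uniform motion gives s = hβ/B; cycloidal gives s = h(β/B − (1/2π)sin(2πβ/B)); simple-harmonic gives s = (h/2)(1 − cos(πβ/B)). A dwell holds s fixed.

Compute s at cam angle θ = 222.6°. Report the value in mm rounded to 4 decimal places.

seg 1 [0°–110.1°] uniform, h=26: full span → s += 26 → s = 26.0000
seg 2 [110.1°–183°] uniform, h=21: full span → s += 21 → s = 47.0000
seg 3 [183°–308.1°] cycloidal, h=28: θ=222.6° here. β=39.6, B=125.1. 28·(0.3165 − sin(2π·0.3165)/(2π)) = 4.7909 → s = 51.7909

51.7909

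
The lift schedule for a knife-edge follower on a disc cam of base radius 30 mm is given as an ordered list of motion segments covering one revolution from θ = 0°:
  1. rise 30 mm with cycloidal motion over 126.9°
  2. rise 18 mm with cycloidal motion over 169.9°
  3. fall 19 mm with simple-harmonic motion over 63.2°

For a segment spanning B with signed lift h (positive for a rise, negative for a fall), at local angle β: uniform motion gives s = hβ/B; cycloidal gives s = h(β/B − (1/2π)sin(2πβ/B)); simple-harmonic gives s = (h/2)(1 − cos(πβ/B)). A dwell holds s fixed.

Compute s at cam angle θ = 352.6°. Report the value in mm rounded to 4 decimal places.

seg 1 [0°–126.9°] cycloidal, h=30: full span → s += 30 → s = 30.0000
seg 2 [126.9°–296.8°] cycloidal, h=18: full span → s += 18 → s = 48.0000
seg 3 [296.8°–360°] simple-harmonic, h=-19: θ=352.6° here. β=55.8, B=63.2. -19/2·(1 − cos(π·0.8829)) = -18.3645 → s = 29.6355

29.6355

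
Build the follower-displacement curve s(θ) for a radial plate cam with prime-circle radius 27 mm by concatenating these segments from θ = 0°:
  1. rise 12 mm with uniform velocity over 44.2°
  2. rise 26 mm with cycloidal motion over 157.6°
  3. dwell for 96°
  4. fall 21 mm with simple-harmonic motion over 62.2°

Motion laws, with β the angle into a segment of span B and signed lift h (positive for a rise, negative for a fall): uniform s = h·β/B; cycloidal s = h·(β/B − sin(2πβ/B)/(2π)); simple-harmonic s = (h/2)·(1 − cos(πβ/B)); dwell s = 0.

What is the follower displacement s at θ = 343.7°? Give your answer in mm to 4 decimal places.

seg 1 [0°–44.2°] uniform, h=12: full span → s += 12 → s = 12.0000
seg 2 [44.2°–201.8°] cycloidal, h=26: full span → s += 26 → s = 38.0000
seg 3 [201.8°–297.8°] dwell: s stays 38.0000
seg 4 [297.8°–360°] simple-harmonic, h=-21: θ=343.7° here. β=45.9, B=62.2. -21/2·(1 − cos(π·0.7379)) = -17.6381 → s = 20.3619

20.3619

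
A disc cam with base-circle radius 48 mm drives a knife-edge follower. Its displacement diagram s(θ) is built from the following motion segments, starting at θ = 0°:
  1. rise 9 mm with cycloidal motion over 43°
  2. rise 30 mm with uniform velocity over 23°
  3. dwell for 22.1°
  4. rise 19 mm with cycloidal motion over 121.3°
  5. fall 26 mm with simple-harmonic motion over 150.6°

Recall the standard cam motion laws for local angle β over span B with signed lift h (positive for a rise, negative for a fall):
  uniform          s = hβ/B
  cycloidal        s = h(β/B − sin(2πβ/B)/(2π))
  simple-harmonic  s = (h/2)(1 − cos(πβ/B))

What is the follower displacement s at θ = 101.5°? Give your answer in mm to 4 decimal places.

seg 1 [0°–43°] cycloidal, h=9: full span → s += 9 → s = 9.0000
seg 2 [43°–66°] uniform, h=30: full span → s += 30 → s = 39.0000
seg 3 [66°–88.1°] dwell: s stays 39.0000
seg 4 [88.1°–209.4°] cycloidal, h=19: θ=101.5° here. β=13.4, B=121.3. 19·(0.1105 − sin(2π·0.1105)/(2π)) = 0.1645 → s = 39.1645

39.1645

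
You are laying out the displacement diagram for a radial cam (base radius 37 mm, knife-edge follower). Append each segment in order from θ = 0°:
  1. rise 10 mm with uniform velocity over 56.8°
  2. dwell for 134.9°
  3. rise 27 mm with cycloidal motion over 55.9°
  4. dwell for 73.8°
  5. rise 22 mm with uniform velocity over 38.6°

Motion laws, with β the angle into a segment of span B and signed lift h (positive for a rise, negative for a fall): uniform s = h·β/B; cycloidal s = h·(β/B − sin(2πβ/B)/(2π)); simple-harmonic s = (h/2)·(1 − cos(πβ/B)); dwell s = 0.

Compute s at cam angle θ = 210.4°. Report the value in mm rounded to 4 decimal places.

seg 1 [0°–56.8°] uniform, h=10: full span → s += 10 → s = 10.0000
seg 2 [56.8°–191.7°] dwell: s stays 10.0000
seg 3 [191.7°–247.6°] cycloidal, h=27: θ=210.4° here. β=18.7, B=55.9. 27·(0.3345 − sin(2π·0.3345)/(2π)) = 5.3269 → s = 15.3269

15.3269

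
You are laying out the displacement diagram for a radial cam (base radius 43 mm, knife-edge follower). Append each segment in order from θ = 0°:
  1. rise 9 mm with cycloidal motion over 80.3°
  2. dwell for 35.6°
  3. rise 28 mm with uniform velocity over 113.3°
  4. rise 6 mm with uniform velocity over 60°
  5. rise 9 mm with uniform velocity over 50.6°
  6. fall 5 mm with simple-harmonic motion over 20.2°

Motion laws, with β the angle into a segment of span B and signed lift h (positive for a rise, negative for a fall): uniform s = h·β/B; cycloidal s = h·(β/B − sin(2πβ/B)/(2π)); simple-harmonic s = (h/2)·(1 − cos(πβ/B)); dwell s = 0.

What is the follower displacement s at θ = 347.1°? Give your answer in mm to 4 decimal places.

seg 1 [0°–80.3°] cycloidal, h=9: full span → s += 9 → s = 9.0000
seg 2 [80.3°–115.9°] dwell: s stays 9.0000
seg 3 [115.9°–229.2°] uniform, h=28: full span → s += 28 → s = 37.0000
seg 4 [229.2°–289.2°] uniform, h=6: full span → s += 6 → s = 43.0000
seg 5 [289.2°–339.8°] uniform, h=9: full span → s += 9 → s = 52.0000
seg 6 [339.8°–360°] simple-harmonic, h=-5: θ=347.1° here. β=7.3, B=20.2. -5/2·(1 − cos(π·0.3614)) = -1.4454 → s = 50.5546

50.5546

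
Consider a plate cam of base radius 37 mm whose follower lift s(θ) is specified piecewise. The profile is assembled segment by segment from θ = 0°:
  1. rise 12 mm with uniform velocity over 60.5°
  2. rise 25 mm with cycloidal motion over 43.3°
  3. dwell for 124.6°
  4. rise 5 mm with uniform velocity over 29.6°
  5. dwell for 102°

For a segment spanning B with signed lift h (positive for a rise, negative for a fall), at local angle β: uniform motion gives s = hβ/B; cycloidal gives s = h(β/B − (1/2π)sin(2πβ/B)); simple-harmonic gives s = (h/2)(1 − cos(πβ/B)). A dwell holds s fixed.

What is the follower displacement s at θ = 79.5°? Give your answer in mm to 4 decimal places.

seg 1 [0°–60.5°] uniform, h=12: full span → s += 12 → s = 12.0000
seg 2 [60.5°–103.8°] cycloidal, h=25: θ=79.5° here. β=19, B=43.3. 25·(0.4388 − sin(2π·0.4388)/(2π)) = 9.4774 → s = 21.4774

21.4774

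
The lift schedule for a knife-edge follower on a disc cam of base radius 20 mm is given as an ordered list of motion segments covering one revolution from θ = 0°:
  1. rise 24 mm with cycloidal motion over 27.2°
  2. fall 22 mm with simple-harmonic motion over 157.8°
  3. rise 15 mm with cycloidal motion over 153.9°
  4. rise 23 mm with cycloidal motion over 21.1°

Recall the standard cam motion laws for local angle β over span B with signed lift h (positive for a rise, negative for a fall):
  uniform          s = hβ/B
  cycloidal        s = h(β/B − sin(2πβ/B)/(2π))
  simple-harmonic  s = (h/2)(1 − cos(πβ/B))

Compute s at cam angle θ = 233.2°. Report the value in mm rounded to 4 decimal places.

seg 1 [0°–27.2°] cycloidal, h=24: full span → s += 24 → s = 24.0000
seg 2 [27.2°–185°] simple-harmonic, h=-22: full span → s += -22 → s = 2.0000
seg 3 [185°–338.9°] cycloidal, h=15: θ=233.2° here. β=48.2, B=153.9. 15·(0.3132 − sin(2π·0.3132)/(2π)) = 2.4962 → s = 4.4962

4.4962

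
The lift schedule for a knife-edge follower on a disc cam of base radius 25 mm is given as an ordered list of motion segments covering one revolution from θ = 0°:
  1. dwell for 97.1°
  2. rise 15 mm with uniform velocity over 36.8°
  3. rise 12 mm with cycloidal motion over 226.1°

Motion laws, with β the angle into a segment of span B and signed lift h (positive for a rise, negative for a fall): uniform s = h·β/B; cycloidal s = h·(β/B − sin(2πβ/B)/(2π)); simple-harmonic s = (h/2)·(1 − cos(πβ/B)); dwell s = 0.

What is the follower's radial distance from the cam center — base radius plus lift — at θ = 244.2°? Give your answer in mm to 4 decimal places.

seg 1 [0°–97.1°] dwell: s stays 0.0000
seg 2 [97.1°–133.9°] uniform, h=15: full span → s += 15 → s = 15.0000
seg 3 [133.9°–360°] cycloidal, h=12: θ=244.2° here. β=110.3, B=226.1. 12·(0.4878 − sin(2π·0.4878)/(2π)) = 5.7082 → s = 20.7082
radial distance = base radius + s = 25 + 20.7082 = 45.7082

45.7082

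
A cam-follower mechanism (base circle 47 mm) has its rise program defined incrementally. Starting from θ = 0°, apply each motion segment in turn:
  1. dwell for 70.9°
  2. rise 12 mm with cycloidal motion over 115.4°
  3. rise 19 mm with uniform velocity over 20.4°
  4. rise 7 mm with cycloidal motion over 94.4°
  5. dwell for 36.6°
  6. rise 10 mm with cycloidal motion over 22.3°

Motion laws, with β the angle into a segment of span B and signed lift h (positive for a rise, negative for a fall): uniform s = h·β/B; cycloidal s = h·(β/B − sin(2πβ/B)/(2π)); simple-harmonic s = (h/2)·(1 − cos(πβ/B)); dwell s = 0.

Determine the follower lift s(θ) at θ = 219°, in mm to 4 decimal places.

seg 1 [0°–70.9°] dwell: s stays 0.0000
seg 2 [70.9°–186.3°] cycloidal, h=12: full span → s += 12 → s = 12.0000
seg 3 [186.3°–206.7°] uniform, h=19: full span → s += 19 → s = 31.0000
seg 4 [206.7°–301.1°] cycloidal, h=7: θ=219° here. β=12.3, B=94.4. 7·(0.1303 − sin(2π·0.1303)/(2π)) = 0.0985 → s = 31.0985

31.0985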